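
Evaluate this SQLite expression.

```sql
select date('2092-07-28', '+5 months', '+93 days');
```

2093-03-31

Adding +5 months to 2092-07-28 gives 2092-12-28.
Applying '+93 days' to 2092-12-28: counting 93 days forward gives 2093-03-31.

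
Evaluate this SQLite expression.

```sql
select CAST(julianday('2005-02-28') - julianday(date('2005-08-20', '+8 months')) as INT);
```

Adding +8 months to 2005-08-20 gives 2006-04-20.
0 days remain in February 2005 after the 28th (28 − 28).
Full months from March 2005 through March 2006 contribute their day counts.
Then 20 days into April 2006.
Total: 0 + 31 + 30 + 31 + 30 + 31 + 31 + 30 + 31 + 30 + 31 + 31 + 28 + 31 + 20 = 416.
The subtraction is earlier − later, so the result is −416 → -416.

-416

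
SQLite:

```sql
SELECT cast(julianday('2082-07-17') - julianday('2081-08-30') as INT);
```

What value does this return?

1 day remains in August 2081 after the 30th (31 − 30).
Full months from September 2081 through June 2082 contribute their day counts.
Then 17 days into July 2082.
Total: 1 + 30 + 31 + 30 + 31 + 31 + 28 + 31 + 30 + 31 + 30 + 17 = 321.

321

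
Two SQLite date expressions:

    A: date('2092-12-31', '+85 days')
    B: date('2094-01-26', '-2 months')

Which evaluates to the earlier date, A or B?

A = 2093-03-26.
B = 2093-11-26.
A is earlier.

A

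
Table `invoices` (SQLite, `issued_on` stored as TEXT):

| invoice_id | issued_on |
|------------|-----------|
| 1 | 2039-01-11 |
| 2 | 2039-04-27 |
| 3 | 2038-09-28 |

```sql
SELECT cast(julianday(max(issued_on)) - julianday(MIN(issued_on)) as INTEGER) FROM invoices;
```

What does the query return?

MIN = 2038-09-28, MAX = 2039-04-27.
2 days remain in September 2038 after the 28th (30 − 28).
Full months from October 2038 through March 2039 contribute their day counts.
Then 27 days into April 2039.
Total: 2 + 31 + 30 + 31 + 31 + 28 + 31 + 27 = 211.

211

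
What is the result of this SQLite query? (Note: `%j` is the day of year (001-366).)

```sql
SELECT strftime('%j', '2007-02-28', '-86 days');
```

First apply '-86 days': 2007-02-28 → 2006-12-04.
Day-of-year for 2006-12-04: days since 2006-01-01 inclusive = 338, zero-padded to 338.

338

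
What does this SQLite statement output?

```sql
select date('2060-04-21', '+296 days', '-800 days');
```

2058-12-04

Applying '+296 days' to 2060-04-21: counting 296 days forward gives 2061-02-11.
Applying '-800 days' to 2061-02-11: counting 800 days back gives 2058-12-04.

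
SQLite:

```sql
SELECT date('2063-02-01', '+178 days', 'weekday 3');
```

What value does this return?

2063-08-01

Applying '+178 days' to 2063-02-01: counting 178 days forward gives 2063-07-29.
`weekday 3` advances to the next Wednesday; 2063-07-29 is a Sunday, so it moves forward to 2063-08-01.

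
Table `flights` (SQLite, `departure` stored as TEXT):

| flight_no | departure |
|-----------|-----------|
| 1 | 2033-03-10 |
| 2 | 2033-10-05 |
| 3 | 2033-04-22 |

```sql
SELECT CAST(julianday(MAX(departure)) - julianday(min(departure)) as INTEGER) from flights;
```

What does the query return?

209

MIN = 2033-03-10, MAX = 2033-10-05.
21 days remain in March 2033 after the 10th (31 − 10).
Full months from April 2033 through September 2033 contribute their day counts.
Then 5 days into October 2033.
Total: 21 + 30 + 31 + 30 + 31 + 31 + 30 + 5 = 209.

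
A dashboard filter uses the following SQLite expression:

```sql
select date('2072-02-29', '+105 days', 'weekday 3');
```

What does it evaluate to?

Applying '+105 days' to 2072-02-29: counting 105 days forward gives 2072-06-13.
`weekday 3` advances to the next Wednesday; 2072-06-13 is a Monday, so it moves forward to 2072-06-15.

2072-06-15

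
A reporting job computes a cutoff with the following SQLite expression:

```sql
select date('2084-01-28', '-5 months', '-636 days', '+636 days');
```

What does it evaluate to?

Adding -5 months to 2084-01-28 gives 2083-08-28.
Applying '-636 days' to 2083-08-28: counting 636 days back gives 2081-11-30.
Applying '+636 days' to 2081-11-30: counting 636 days forward gives 2083-08-28.

2083-08-28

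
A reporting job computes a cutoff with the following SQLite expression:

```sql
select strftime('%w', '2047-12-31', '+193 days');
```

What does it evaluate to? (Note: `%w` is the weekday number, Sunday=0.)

6

First apply '+193 days': 2047-12-31 → 2048-07-11.
2048-07-11 is a Saturday; with Sunday=0 that is 6.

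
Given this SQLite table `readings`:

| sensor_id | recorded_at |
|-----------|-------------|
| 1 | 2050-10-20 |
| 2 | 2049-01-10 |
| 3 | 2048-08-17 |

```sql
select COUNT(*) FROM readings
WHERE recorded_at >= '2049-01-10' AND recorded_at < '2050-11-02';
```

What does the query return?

Rows in [2049-01-10, 2050-11-02): 2050-10-20, 2049-01-10 → 2 rows.

2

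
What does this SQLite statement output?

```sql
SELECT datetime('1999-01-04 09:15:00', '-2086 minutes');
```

2086 minutes = 34h 46m; -2086 minutes from 1999-01-04 09:15:00 is 1999-01-02 22:29:00 (crosses midnight).

1999-01-02 22:29:00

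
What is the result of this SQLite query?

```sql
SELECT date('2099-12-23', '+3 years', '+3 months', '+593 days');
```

2104-11-05

Adding +3 years to 2099-12-23 gives 2102-12-23.
Adding +3 months to 2102-12-23 gives 2103-03-23.
Applying '+593 days' to 2103-03-23: counting 593 days forward gives 2104-11-05.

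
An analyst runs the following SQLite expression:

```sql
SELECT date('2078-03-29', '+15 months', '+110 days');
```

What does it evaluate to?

Adding +15 months to 2078-03-29 gives 2079-06-29.
Applying '+110 days' to 2079-06-29: counting 110 days forward gives 2079-10-17.

2079-10-17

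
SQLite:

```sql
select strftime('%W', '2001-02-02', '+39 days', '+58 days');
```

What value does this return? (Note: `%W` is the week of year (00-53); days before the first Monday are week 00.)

19

First apply '+39 days', '+58 days': 2001-02-02 → 2001-05-10.
2001-05-10 is a Thursday. SQLite's %W counts Mondays since the year started; the result is 19.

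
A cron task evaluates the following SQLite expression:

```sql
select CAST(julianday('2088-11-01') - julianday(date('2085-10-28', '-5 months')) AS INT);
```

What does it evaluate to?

1253

Adding -5 months to 2085-10-28 gives 2085-05-28.
3 days remain in May 2085 after the 28th (31 − 28).
Full months from June 2085 through October 2088 contribute their day counts.
Then 1 day into November 2088.
Total: 3 + 30 + 31 + 31 + 30 + 31 + 30 + 31 + 31 + 28 + 31 + 30 + 31 + 30 + 31 + 31 + 30 + 31 + 30 + 31 + 31 + 28 + 31 + 30 + 31 + 30 + 31 + 31 + 30 + 31 + 30 + 31 + 31 + 29 + 31 + 30 + 31 + 30 + 31 + 31 + 30 + 31 + 1 = 1253.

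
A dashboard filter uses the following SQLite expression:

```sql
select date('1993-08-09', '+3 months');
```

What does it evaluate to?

Adding +3 months to 1993-08-09 gives 1993-11-09.

1993-11-09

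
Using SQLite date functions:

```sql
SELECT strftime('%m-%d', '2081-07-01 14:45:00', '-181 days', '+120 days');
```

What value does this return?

First apply '-181 days', '+120 days': 2081-07-01 14:45:00 → 2081-05-01 14:45:00.
`%m-%d` extracts the month-day: 05-01.

05-01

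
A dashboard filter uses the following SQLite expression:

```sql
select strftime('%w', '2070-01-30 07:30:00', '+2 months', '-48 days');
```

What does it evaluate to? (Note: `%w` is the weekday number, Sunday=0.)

First apply '+2 months', '-48 days': 2070-01-30 07:30:00 → 2070-02-10 07:30:00.
2070-02-10 is a Monday; with Sunday=0 that is 1.

1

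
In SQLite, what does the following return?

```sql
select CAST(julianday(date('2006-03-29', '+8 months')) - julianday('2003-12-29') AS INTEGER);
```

Adding +8 months to 2006-03-29 gives 2006-11-29.
2 days remain in December 2003 after the 29th (31 − 29).
Full months from January 2004 through October 2006 contribute their day counts.
Then 29 days into November 2006.
Total: 2 + 31 + 29 + 31 + 30 + 31 + 30 + 31 + 31 + 30 + 31 + 30 + 31 + 31 + 28 + 31 + 30 + 31 + 30 + 31 + 31 + 30 + 31 + 30 + 31 + 31 + 28 + 31 + 30 + 31 + 30 + 31 + 31 + 30 + 31 + 29 = 1066.

1066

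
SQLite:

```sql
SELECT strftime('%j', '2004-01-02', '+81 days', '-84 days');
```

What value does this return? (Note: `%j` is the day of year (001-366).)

First apply '+81 days', '-84 days': 2004-01-02 → 2003-12-30.
Day-of-year for 2003-12-30: days since 2003-01-01 inclusive = 364, zero-padded to 364.

364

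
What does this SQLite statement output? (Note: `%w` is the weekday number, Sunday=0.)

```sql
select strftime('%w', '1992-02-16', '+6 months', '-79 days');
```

5

First apply '+6 months', '-79 days': 1992-02-16 → 1992-05-29.
1992-05-29 is a Friday; with Sunday=0 that is 5.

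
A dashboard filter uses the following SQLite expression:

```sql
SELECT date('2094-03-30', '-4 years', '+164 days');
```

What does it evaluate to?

Adding -4 years to 2094-03-30 gives 2090-03-30.
Applying '+164 days' to 2090-03-30: counting 164 days forward gives 2090-09-10.

2090-09-10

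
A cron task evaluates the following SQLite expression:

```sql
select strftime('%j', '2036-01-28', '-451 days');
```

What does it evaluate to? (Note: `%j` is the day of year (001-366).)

307

First apply '-451 days': 2036-01-28 → 2034-11-03.
Day-of-year for 2034-11-03: days since 2034-01-01 inclusive = 307, zero-padded to 307.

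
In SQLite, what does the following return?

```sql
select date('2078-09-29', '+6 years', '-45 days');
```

2084-08-15

Adding +6 years to 2078-09-29 gives 2084-09-29.
Applying '-45 days' to 2084-09-29: counting 45 days back gives 2084-08-15.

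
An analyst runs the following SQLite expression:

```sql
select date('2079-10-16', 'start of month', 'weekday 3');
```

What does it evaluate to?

2079-10-04

`start of month` rewinds 2079-10-16 to 2079-10-01.
`weekday 3` advances to the next Wednesday; 2079-10-01 is a Sunday, so it moves forward to 2079-10-04.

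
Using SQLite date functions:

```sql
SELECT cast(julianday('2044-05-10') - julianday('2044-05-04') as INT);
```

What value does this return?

6

Both dates are in May 2044: 10 − 4 = 6.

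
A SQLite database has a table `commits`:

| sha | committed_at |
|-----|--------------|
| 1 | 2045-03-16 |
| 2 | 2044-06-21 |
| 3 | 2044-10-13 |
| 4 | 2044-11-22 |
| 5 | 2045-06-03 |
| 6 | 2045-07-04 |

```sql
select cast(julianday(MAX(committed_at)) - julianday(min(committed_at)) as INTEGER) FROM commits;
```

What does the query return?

MIN = 2044-06-21, MAX = 2045-07-04.
9 days remain in June 2044 after the 21st (30 − 21).
Full months from July 2044 through June 2045 contribute their day counts.
Then 4 days into July 2045.
Total: 9 + 31 + 31 + 30 + 31 + 30 + 31 + 31 + 28 + 31 + 30 + 31 + 30 + 4 = 378.

378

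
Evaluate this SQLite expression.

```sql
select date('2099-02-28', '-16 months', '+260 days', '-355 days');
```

Adding -16 months to 2099-02-28 gives 2097-10-28.
Applying '+260 days' to 2097-10-28: counting 260 days forward gives 2098-07-15.
Applying '-355 days' to 2098-07-15: counting 355 days back gives 2097-07-25.

2097-07-25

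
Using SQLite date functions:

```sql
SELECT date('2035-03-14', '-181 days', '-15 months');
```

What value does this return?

2033-06-14

Applying '-181 days' to 2035-03-14: counting 181 days back gives 2034-09-14.
Adding -15 months to 2034-09-14 gives 2033-06-14.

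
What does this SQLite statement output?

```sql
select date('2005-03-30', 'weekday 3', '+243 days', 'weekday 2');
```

2005-11-29

`weekday 3` advances to the next Wednesday; 2005-03-30 is already a Wednesday, so it stays at 2005-03-30.
Applying '+243 days' to 2005-03-30: counting 243 days forward gives 2005-11-28.
`weekday 2` advances to the next Tuesday; 2005-11-28 is a Monday, so it moves forward to 2005-11-29.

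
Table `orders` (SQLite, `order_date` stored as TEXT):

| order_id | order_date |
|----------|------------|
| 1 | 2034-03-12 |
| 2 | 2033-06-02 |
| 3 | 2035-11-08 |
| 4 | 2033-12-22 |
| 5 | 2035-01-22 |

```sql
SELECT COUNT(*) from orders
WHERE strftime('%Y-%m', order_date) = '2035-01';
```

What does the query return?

1

Rows with year-month 2035-01: 2035-01-22 → 1.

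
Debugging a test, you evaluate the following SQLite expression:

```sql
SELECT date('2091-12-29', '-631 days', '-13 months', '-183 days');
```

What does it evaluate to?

2088-09-05

Applying '-631 days' to 2091-12-29: counting 631 days back gives 2090-04-07.
Adding -13 months to 2090-04-07 gives 2089-03-07.
Applying '-183 days' to 2089-03-07: counting 183 days back gives 2088-09-05.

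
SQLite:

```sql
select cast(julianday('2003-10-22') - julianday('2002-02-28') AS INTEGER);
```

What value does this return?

0 days remain in February 2002 after the 28th (28 − 28).
Full months from March 2002 through September 2003 contribute their day counts.
Then 22 days into October 2003.
Total: 0 + 31 + 30 + 31 + 30 + 31 + 31 + 30 + 31 + 30 + 31 + 31 + 28 + 31 + 30 + 31 + 30 + 31 + 31 + 30 + 22 = 601.

601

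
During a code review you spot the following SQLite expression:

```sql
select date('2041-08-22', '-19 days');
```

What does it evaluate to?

2041-08-03

Going back 19 days within August lands on 2041-08-03.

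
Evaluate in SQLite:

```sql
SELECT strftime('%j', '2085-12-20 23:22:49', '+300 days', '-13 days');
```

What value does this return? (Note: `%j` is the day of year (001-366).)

276

First apply '+300 days', '-13 days': 2085-12-20 23:22:49 → 2086-10-03 23:22:49.
Day-of-year for 2086-10-03: days since 2086-01-01 inclusive = 276, zero-padded to 276.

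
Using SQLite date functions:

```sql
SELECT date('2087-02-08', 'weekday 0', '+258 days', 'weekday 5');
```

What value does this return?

`weekday 0` advances to the next Sunday; 2087-02-08 is a Saturday, so it moves forward to 2087-02-09.
Applying '+258 days' to 2087-02-09: counting 258 days forward gives 2087-10-25.
`weekday 5` advances to the next Friday; 2087-10-25 is a Saturday, so it moves forward to 2087-10-31.

2087-10-31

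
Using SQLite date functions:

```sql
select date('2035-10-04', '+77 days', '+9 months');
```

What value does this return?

2036-09-20

Applying '+77 days' to 2035-10-04: counting 77 days forward gives 2035-12-20.
Adding +9 months to 2035-12-20 gives 2036-09-20.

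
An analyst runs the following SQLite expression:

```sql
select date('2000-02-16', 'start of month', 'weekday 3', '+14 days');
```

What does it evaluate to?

`start of month` rewinds 2000-02-16 to 2000-02-01.
`weekday 3` advances to the next Wednesday; 2000-02-01 is a Tuesday, so it moves forward to 2000-02-02.
Advancing 14 more days within February lands on 2000-02-16.

2000-02-16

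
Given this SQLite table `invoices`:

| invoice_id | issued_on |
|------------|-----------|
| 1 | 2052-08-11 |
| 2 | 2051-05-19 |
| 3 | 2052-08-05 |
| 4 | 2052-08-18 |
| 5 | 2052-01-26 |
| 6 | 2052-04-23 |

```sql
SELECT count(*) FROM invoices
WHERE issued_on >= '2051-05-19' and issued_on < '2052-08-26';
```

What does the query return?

6

Rows in [2051-05-19, 2052-08-26): 2052-08-11, 2051-05-19, 2052-08-05, 2052-08-18, 2052-01-26, 2052-04-23 → 6 rows.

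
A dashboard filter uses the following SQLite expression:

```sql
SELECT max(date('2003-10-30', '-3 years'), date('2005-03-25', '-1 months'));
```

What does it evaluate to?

2005-02-25

date('2003-10-30', '-3 years') → 2000-10-30.
date('2005-03-25', '-1 months') → 2005-02-25.
Later of the two is 2005-02-25.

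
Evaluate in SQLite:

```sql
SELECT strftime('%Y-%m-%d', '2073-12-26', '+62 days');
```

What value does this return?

First apply '+62 days': 2073-12-26 → 2074-02-26.
`%Y-%m-%d` extracts the ISO date: 2074-02-26.

2074-02-26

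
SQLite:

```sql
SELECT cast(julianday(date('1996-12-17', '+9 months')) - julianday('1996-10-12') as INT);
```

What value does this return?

Adding +9 months to 1996-12-17 gives 1997-09-17.
19 days remain in October 1996 after the 12th (31 − 12).
Full months from November 1996 through August 1997 contribute their day counts.
Then 17 days into September 1997.
Total: 19 + 30 + 31 + 31 + 28 + 31 + 30 + 31 + 30 + 31 + 31 + 17 = 340.

340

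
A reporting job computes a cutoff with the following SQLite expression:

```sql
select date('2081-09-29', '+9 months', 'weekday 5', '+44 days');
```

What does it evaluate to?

Adding +9 months to 2081-09-29 gives 2082-06-29.
`weekday 5` advances to the next Friday; 2082-06-29 is a Monday, so it moves forward to 2082-07-03.
Applying '+44 days' to 2082-07-03: counting 44 days forward gives 2082-08-16.

2082-08-16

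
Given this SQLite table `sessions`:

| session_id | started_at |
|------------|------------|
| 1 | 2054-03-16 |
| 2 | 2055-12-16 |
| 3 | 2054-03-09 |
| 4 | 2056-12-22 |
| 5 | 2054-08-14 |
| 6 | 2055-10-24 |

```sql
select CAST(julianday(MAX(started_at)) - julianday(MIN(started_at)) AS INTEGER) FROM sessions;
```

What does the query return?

MIN = 2054-03-09, MAX = 2056-12-22.
22 days remain in March 2054 after the 9th (31 − 9).
Full months from April 2054 through November 2056 contribute their day counts.
Then 22 days into December 2056.
Total: 22 + 30 + 31 + 30 + 31 + 31 + 30 + 31 + 30 + 31 + 31 + 28 + 31 + 30 + 31 + 30 + 31 + 31 + 30 + 31 + 30 + 31 + 31 + 29 + 31 + 30 + 31 + 30 + 31 + 31 + 30 + 31 + 30 + 22 = 1019.

1019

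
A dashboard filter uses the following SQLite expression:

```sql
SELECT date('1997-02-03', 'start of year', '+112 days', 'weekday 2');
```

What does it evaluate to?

`start of year` rewinds 1997-02-03 to 1997-01-01.
Applying '+112 days' to 1997-01-01: counting 112 days forward gives 1997-04-23.
`weekday 2` advances to the next Tuesday; 1997-04-23 is a Wednesday, so it moves forward to 1997-04-29.

1997-04-29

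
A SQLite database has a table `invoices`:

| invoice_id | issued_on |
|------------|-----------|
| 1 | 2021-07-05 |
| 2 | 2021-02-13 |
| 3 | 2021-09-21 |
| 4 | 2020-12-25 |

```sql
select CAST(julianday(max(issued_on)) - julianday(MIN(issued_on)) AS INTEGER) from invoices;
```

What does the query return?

MIN = 2020-12-25, MAX = 2021-09-21.
6 days remain in December 2020 after the 25th (31 − 25).
Full months from January 2021 through August 2021 contribute their day counts.
Then 21 days into September 2021.
Total: 6 + 31 + 28 + 31 + 30 + 31 + 30 + 31 + 31 + 21 = 270.

270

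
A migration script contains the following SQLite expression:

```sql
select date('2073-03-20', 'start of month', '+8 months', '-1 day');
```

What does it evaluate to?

2073-10-31

`start of month` rewinds 2073-03-20 to 2073-03-01.
Adding +8 months to 2073-03-01 gives 2073-11-01.
Going back 1 day from 2073-11-01 reaches 2073-10-31 (last day of October, 31 days).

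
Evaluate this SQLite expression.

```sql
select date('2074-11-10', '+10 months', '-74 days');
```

Adding +10 months to 2074-11-10 gives 2075-09-10.
Applying '-74 days' to 2075-09-10: counting 74 days back gives 2075-06-28.

2075-06-28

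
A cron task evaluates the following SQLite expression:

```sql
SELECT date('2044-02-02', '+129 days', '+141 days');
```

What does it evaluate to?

2044-10-29

Applying '+129 days' to 2044-02-02: counting 129 days forward gives 2044-06-10.
Applying '+141 days' to 2044-06-10: counting 141 days forward gives 2044-10-29.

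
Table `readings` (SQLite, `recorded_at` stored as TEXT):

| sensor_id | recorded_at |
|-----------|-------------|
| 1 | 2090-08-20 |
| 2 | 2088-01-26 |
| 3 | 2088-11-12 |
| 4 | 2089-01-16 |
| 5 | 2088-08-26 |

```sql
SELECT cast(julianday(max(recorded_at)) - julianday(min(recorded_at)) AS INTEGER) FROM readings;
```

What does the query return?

937

MIN = 2088-01-26, MAX = 2090-08-20.
5 days remain in January 2088 after the 26th (31 − 26).
Full months from February 2088 through July 2090 contribute their day counts.
Then 20 days into August 2090.
Total: 5 + 29 + 31 + 30 + 31 + 30 + 31 + 31 + 30 + 31 + 30 + 31 + 31 + 28 + 31 + 30 + 31 + 30 + 31 + 31 + 30 + 31 + 30 + 31 + 31 + 28 + 31 + 30 + 31 + 30 + 31 + 20 = 937.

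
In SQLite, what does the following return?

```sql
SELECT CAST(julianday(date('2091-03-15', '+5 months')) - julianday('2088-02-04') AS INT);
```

Adding +5 months to 2091-03-15 gives 2091-08-15.
25 days remain in February 2088 after the 4th (29 − 4).
Full months from March 2088 through July 2091 contribute their day counts.
Then 15 days into August 2091.
Total: 25 + 31 + 30 + 31 + 30 + 31 + 31 + 30 + 31 + 30 + 31 + 31 + 28 + 31 + 30 + 31 + 30 + 31 + 31 + 30 + 31 + 30 + 31 + 31 + 28 + 31 + 30 + 31 + 30 + 31 + 31 + 30 + 31 + 30 + 31 + 31 + 28 + 31 + 30 + 31 + 30 + 31 + 15 = 1288.

1288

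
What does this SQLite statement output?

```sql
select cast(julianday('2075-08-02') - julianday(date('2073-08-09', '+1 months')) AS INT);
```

Adding +1 month to 2073-08-09 gives 2073-09-09.
21 days remain in September 2073 after the 9th (30 − 9).
Full months from October 2073 through July 2075 contribute their day counts.
Then 2 days into August 2075.
Total: 21 + 31 + 30 + 31 + 31 + 28 + 31 + 30 + 31 + 30 + 31 + 31 + 30 + 31 + 30 + 31 + 31 + 28 + 31 + 30 + 31 + 30 + 31 + 2 = 692.

692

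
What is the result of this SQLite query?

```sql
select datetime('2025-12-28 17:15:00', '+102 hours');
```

2026-01-01 23:15:00

+102 hours from 2025-12-28 17:15:00 is 2026-01-01 23:15:00 (crosses midnight).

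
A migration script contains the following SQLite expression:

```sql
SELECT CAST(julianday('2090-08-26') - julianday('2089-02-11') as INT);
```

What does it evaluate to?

561

17 days remain in February 2089 after the 11th (28 − 11).
Full months from March 2089 through July 2090 contribute their day counts.
Then 26 days into August 2090.
Total: 17 + 31 + 30 + 31 + 30 + 31 + 31 + 30 + 31 + 30 + 31 + 31 + 28 + 31 + 30 + 31 + 30 + 31 + 26 = 561.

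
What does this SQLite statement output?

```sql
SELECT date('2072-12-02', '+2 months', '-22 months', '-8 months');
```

Adding +2 months to 2072-12-02 gives 2073-02-02.
Adding -22 months to 2073-02-02 gives 2071-04-02.
Adding -8 months to 2071-04-02 gives 2070-08-02.

2070-08-02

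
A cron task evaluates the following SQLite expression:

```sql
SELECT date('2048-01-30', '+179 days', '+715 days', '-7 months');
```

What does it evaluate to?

Applying '+179 days' to 2048-01-30: counting 179 days forward gives 2048-07-27.
Applying '+715 days' to 2048-07-27: counting 715 days forward gives 2050-07-12.
Adding -7 months to 2050-07-12 gives 2049-12-12.

2049-12-12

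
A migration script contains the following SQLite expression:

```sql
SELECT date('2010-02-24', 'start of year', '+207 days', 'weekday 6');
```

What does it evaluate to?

`start of year` rewinds 2010-02-24 to 2010-01-01.
Applying '+207 days' to 2010-01-01: counting 207 days forward gives 2010-07-27.
`weekday 6` advances to the next Saturday; 2010-07-27 is a Tuesday, so it moves forward to 2010-07-31.

2010-07-31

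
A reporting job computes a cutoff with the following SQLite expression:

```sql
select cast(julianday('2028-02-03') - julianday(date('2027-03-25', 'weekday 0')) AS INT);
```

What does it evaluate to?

312

`weekday 0` advances to the next Sunday; 2027-03-25 is a Thursday, so it moves forward to 2027-03-28.
3 days remain in March 2027 after the 28th (31 − 28).
Full months from April 2027 through January 2028 contribute their day counts.
Then 3 days into February 2028.
Total: 3 + 30 + 31 + 30 + 31 + 31 + 30 + 31 + 30 + 31 + 31 + 3 = 312.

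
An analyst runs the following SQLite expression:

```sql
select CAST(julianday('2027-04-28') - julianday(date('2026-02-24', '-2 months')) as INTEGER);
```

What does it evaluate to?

490

Adding -2 months to 2026-02-24 gives 2025-12-24.
7 days remain in December 2025 after the 24th (31 − 24).
Full months from January 2026 through March 2027 contribute their day counts.
Then 28 days into April 2027.
Total: 7 + 31 + 28 + 31 + 30 + 31 + 30 + 31 + 31 + 30 + 31 + 30 + 31 + 31 + 28 + 31 + 28 = 490.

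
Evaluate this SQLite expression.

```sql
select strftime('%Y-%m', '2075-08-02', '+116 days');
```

2075-11

First apply '+116 days': 2075-08-02 → 2075-11-26.
`%Y-%m` extracts the year-month: 2075-11.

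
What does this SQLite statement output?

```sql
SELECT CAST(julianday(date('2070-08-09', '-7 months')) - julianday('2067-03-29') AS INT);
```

1017

Adding -7 months to 2070-08-09 gives 2070-01-09.
2 days remain in March 2067 after the 29th (31 − 29).
Full months from April 2067 through December 2069 contribute their day counts.
Then 9 days into January 2070.
Total: 2 + 30 + 31 + 30 + 31 + 31 + 30 + 31 + 30 + 31 + 31 + 29 + 31 + 30 + 31 + 30 + 31 + 31 + 30 + 31 + 30 + 31 + 31 + 28 + 31 + 30 + 31 + 30 + 31 + 31 + 30 + 31 + 30 + 31 + 9 = 1017.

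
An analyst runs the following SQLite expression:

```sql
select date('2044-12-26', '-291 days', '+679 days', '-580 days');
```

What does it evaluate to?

Applying '-291 days' to 2044-12-26: counting 291 days back gives 2044-03-10.
Applying '+679 days' to 2044-03-10: counting 679 days forward gives 2046-01-18.
Applying '-580 days' to 2046-01-18: counting 580 days back gives 2044-06-17.

2044-06-17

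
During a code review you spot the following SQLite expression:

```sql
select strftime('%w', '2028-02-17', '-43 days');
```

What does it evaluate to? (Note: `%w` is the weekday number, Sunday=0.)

First apply '-43 days': 2028-02-17 → 2028-01-05.
2028-01-05 is a Wednesday; with Sunday=0 that is 3.

3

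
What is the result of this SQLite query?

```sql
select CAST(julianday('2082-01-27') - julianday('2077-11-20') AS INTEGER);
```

1529

10 days remain in November 2077 after the 20th (30 − 20).
Full months from December 2077 through December 2081 contribute their day counts.
Then 27 days into January 2082.
Total: 10 + 31 + 31 + 28 + 31 + 30 + 31 + 30 + 31 + 31 + 30 + 31 + 30 + 31 + 31 + 28 + 31 + 30 + 31 + 30 + 31 + 31 + 30 + 31 + 30 + 31 + 31 + 29 + 31 + 30 + 31 + 30 + 31 + 31 + 30 + 31 + 30 + 31 + 31 + 28 + 31 + 30 + 31 + 30 + 31 + 31 + 30 + 31 + 30 + 31 + 27 = 1529.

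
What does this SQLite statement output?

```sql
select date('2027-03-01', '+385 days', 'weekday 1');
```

2028-03-20

Applying '+385 days' to 2027-03-01: counting 385 days forward gives 2028-03-20.
`weekday 1` advances to the next Monday; 2028-03-20 is already a Monday, so it stays at 2028-03-20.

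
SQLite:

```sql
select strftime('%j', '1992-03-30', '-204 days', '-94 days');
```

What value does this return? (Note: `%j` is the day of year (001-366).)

First apply '-204 days', '-94 days': 1992-03-30 → 1991-06-06.
Day-of-year for 1991-06-06: days since 1991-01-01 inclusive = 157, zero-padded to 157.

157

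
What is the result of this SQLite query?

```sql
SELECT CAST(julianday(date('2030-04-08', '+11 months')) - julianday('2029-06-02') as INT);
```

644

Adding +11 months to 2030-04-08 gives 2031-03-08.
28 days remain in June 2029 after the 2nd (30 − 2).
Full months from July 2029 through February 2031 contribute their day counts.
Then 8 days into March 2031.
Total: 28 + 31 + 31 + 30 + 31 + 30 + 31 + 31 + 28 + 31 + 30 + 31 + 30 + 31 + 31 + 30 + 31 + 30 + 31 + 31 + 28 + 8 = 644.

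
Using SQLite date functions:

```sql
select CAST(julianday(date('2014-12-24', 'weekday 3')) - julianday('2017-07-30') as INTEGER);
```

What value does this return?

`weekday 3` advances to the next Wednesday; 2014-12-24 is already a Wednesday, so it stays at 2014-12-24.
7 days remain in December 2014 after the 24th (31 − 24).
Full months from January 2015 through June 2017 contribute their day counts.
Then 30 days into July 2017.
Total: 7 + 31 + 28 + 31 + 30 + 31 + 30 + 31 + 31 + 30 + 31 + 30 + 31 + 31 + 29 + 31 + 30 + 31 + 30 + 31 + 31 + 30 + 31 + 30 + 31 + 31 + 28 + 31 + 30 + 31 + 30 + 30 = 949.
The subtraction is earlier − later, so the result is −949 → -949.

-949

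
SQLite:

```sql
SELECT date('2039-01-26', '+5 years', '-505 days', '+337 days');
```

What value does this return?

2043-08-11

Adding +5 years to 2039-01-26 gives 2044-01-26.
Applying '-505 days' to 2044-01-26: counting 505 days back gives 2042-09-08.
Applying '+337 days' to 2042-09-08: counting 337 days forward gives 2043-08-11.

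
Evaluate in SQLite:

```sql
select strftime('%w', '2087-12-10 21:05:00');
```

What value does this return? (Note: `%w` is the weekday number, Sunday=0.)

3

2087-12-10 is a Wednesday; with Sunday=0 that is 3.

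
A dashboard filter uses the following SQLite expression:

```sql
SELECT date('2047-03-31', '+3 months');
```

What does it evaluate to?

2047-07-01

Adding +3 months to 2047-03-31 targets 2047-06-31. June 2047 has only 30 days, so SQLite normalizes the 1-day overflow forward to 2047-07-01.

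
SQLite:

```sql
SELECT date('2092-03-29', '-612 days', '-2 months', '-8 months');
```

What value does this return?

2089-09-26

Applying '-612 days' to 2092-03-29: counting 612 days back gives 2090-07-26.
Adding -2 months to 2090-07-26 gives 2090-05-26.
Adding -8 months to 2090-05-26 gives 2089-09-26.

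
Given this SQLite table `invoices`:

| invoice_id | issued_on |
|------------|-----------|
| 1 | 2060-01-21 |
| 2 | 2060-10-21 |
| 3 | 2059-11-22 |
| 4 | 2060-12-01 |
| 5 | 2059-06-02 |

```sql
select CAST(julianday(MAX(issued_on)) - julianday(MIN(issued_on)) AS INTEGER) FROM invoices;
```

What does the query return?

548

MIN = 2059-06-02, MAX = 2060-12-01.
28 days remain in June 2059 after the 2nd (30 − 2).
Full months from July 2059 through November 2060 contribute their day counts.
Then 1 day into December 2060.
Total: 28 + 31 + 31 + 30 + 31 + 30 + 31 + 31 + 29 + 31 + 30 + 31 + 30 + 31 + 31 + 30 + 31 + 30 + 1 = 548.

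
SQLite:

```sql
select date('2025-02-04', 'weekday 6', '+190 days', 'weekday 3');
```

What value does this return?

2025-08-20

`weekday 6` advances to the next Saturday; 2025-02-04 is a Tuesday, so it moves forward to 2025-02-08.
Applying '+190 days' to 2025-02-08: counting 190 days forward gives 2025-08-17.
`weekday 3` advances to the next Wednesday; 2025-08-17 is a Sunday, so it moves forward to 2025-08-20.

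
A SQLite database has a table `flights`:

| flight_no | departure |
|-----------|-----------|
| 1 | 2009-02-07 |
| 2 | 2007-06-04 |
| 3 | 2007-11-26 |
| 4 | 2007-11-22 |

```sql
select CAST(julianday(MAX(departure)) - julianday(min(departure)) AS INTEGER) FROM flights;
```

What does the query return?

MIN = 2007-06-04, MAX = 2009-02-07.
26 days remain in June 2007 after the 4th (30 − 4).
Full months from July 2007 through January 2009 contribute their day counts.
Then 7 days into February 2009.
Total: 26 + 31 + 31 + 30 + 31 + 30 + 31 + 31 + 29 + 31 + 30 + 31 + 30 + 31 + 31 + 30 + 31 + 30 + 31 + 31 + 7 = 614.

614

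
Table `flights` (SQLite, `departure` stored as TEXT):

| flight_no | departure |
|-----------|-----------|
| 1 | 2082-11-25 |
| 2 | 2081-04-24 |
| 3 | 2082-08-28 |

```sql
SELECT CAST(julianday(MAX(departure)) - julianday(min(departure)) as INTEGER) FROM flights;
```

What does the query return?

MIN = 2081-04-24, MAX = 2082-11-25.
6 days remain in April 2081 after the 24th (30 − 24).
Full months from May 2081 through October 2082 contribute their day counts.
Then 25 days into November 2082.
Total: 6 + 31 + 30 + 31 + 31 + 30 + 31 + 30 + 31 + 31 + 28 + 31 + 30 + 31 + 30 + 31 + 31 + 30 + 31 + 25 = 580.

580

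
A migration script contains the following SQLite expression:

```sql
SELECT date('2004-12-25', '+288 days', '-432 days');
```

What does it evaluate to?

Applying '+288 days' to 2004-12-25: counting 288 days forward gives 2005-10-09.
Applying '-432 days' to 2005-10-09: counting 432 days back gives 2004-08-03.

2004-08-03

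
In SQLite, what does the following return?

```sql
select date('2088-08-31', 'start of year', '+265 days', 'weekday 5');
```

`start of year` rewinds 2088-08-31 to 2088-01-01.
Applying '+265 days' to 2088-01-01: counting 265 days forward gives 2088-09-22.
`weekday 5` advances to the next Friday; 2088-09-22 is a Wednesday, so it moves forward to 2088-09-24.

2088-09-24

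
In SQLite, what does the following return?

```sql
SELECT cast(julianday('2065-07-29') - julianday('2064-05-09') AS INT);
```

22 days remain in May 2064 after the 9th (31 − 9).
Full months from June 2064 through June 2065 contribute their day counts.
Then 29 days into July 2065.
Total: 22 + 30 + 31 + 31 + 30 + 31 + 30 + 31 + 31 + 28 + 31 + 30 + 31 + 30 + 29 = 446.

446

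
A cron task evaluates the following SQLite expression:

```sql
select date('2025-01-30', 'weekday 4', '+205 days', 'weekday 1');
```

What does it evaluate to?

`weekday 4` advances to the next Thursday; 2025-01-30 is already a Thursday, so it stays at 2025-01-30.
Applying '+205 days' to 2025-01-30: counting 205 days forward gives 2025-08-23.
`weekday 1` advances to the next Monday; 2025-08-23 is a Saturday, so it moves forward to 2025-08-25.

2025-08-25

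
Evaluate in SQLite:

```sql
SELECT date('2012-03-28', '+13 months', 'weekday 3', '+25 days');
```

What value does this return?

Adding +13 months to 2012-03-28 gives 2013-04-28.
`weekday 3` advances to the next Wednesday; 2013-04-28 is a Sunday, so it moves forward to 2013-05-01.
Advancing 25 more days within May lands on 2013-05-26.

2013-05-26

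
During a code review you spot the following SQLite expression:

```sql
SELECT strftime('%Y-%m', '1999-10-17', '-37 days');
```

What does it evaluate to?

1999-09

First apply '-37 days': 1999-10-17 → 1999-09-10.
`%Y-%m` extracts the year-month: 1999-09.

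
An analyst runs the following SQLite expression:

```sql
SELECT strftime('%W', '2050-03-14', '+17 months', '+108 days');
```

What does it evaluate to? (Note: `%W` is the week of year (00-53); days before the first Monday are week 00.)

48

First apply '+17 months', '+108 days': 2050-03-14 → 2051-11-30.
2051-11-30 is a Thursday. SQLite's %W counts Mondays since the year started; the result is 48.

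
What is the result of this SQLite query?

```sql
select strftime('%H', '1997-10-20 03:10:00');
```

03

`%H` extracts the 2-digit hour (00-23): 03.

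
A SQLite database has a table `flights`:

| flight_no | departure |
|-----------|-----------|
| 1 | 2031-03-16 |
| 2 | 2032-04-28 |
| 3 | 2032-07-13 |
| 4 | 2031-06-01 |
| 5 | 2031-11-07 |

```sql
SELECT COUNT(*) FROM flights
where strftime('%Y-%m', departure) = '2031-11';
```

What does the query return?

Rows with year-month 2031-11: 2031-11-07 → 1.

1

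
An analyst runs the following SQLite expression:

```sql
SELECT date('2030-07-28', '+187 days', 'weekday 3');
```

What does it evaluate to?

Applying '+187 days' to 2030-07-28: counting 187 days forward gives 2031-01-31.
`weekday 3` advances to the next Wednesday; 2031-01-31 is a Friday, so it moves forward to 2031-02-05.

2031-02-05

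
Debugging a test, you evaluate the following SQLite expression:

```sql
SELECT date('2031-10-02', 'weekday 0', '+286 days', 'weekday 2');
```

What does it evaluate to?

2032-07-20

`weekday 0` advances to the next Sunday; 2031-10-02 is a Thursday, so it moves forward to 2031-10-05.
Applying '+286 days' to 2031-10-05: counting 286 days forward gives 2032-07-17.
`weekday 2` advances to the next Tuesday; 2032-07-17 is a Saturday, so it moves forward to 2032-07-20.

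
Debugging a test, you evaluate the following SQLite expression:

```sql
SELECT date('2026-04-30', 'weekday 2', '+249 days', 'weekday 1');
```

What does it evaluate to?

`weekday 2` advances to the next Tuesday; 2026-04-30 is a Thursday, so it moves forward to 2026-05-05.
Applying '+249 days' to 2026-05-05: counting 249 days forward gives 2027-01-09.
`weekday 1` advances to the next Monday; 2027-01-09 is a Saturday, so it moves forward to 2027-01-11.

2027-01-11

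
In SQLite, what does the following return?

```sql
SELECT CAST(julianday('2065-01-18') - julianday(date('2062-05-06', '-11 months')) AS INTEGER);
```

Adding -11 months to 2062-05-06 gives 2061-06-06.
24 days remain in June 2061 after the 6th (30 − 6).
Full months from July 2061 through December 2064 contribute their day counts.
Then 18 days into January 2065.
Total: 24 + 31 + 31 + 30 + 31 + 30 + 31 + 31 + 28 + 31 + 30 + 31 + 30 + 31 + 31 + 30 + 31 + 30 + 31 + 31 + 28 + 31 + 30 + 31 + 30 + 31 + 31 + 30 + 31 + 30 + 31 + 31 + 29 + 31 + 30 + 31 + 30 + 31 + 31 + 30 + 31 + 30 + 31 + 18 = 1322.

1322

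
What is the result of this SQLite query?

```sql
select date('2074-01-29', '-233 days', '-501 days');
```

Applying '-233 days' to 2074-01-29: counting 233 days back gives 2073-06-10.
Applying '-501 days' to 2073-06-10: counting 501 days back gives 2072-01-26.

2072-01-26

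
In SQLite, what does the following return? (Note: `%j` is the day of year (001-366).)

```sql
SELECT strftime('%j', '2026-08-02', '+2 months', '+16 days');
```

First apply '+2 months', '+16 days': 2026-08-02 → 2026-10-18.
Day-of-year for 2026-10-18: days since 2026-01-01 inclusive = 291, zero-padded to 291.

291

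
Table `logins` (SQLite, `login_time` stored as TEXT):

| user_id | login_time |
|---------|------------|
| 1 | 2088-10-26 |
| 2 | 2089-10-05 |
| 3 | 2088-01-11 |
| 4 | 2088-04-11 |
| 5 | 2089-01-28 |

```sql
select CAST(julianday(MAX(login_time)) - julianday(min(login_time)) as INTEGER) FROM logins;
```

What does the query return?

MIN = 2088-01-11, MAX = 2089-10-05.
20 days remain in January 2088 after the 11th (31 − 11).
Full months from February 2088 through September 2089 contribute their day counts.
Then 5 days into October 2089.
Total: 20 + 29 + 31 + 30 + 31 + 30 + 31 + 31 + 30 + 31 + 30 + 31 + 31 + 28 + 31 + 30 + 31 + 30 + 31 + 31 + 30 + 5 = 633.

633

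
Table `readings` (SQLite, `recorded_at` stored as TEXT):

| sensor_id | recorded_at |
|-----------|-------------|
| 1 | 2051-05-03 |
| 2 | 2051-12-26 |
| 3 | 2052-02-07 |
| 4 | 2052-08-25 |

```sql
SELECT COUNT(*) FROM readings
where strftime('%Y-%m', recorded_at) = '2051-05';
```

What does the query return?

Rows with year-month 2051-05: 2051-05-03 → 1.

1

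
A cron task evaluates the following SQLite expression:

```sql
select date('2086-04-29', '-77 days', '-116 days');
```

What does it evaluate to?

Applying '-77 days' to 2086-04-29: counting 77 days back gives 2086-02-11.
Applying '-116 days' to 2086-02-11: counting 116 days back gives 2085-10-18.

2085-10-18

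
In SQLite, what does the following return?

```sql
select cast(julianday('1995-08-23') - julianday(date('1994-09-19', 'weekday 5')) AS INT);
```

`weekday 5` advances to the next Friday; 1994-09-19 is a Monday, so it moves forward to 1994-09-23.
7 days remain in September 1994 after the 23rd (30 − 23).
Full months from October 1994 through July 1995 contribute their day counts.
Then 23 days into August 1995.
Total: 7 + 31 + 30 + 31 + 31 + 28 + 31 + 30 + 31 + 30 + 31 + 23 = 334.

334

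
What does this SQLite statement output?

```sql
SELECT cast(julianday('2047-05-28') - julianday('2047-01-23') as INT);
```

125

8 days remain in January 2047 after the 23rd (31 − 23).
February 2047: 28 days.
March 2047: 31 days.
April 2047: 30 days.
Then 28 days into May 2047.
Total: 8 + 28 + 31 + 30 + 28 = 125.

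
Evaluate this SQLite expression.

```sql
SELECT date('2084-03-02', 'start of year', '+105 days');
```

2084-04-15

`start of year` rewinds 2084-03-02 to 2084-01-01.
Applying '+105 days' to 2084-01-01: counting 105 days forward gives 2084-04-15.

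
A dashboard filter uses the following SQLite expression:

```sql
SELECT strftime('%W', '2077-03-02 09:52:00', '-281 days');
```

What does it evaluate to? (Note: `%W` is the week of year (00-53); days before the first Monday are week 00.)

21

First apply '-281 days': 2077-03-02 09:52:00 → 2076-05-25 09:52:00.
2076-05-25 is a Monday. SQLite's %W counts Mondays since the year started; the result is 21.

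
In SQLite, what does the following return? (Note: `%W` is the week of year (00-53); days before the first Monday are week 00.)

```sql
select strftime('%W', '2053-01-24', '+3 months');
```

16

First apply '+3 months': 2053-01-24 → 2053-04-24.
2053-04-24 is a Thursday. SQLite's %W counts Mondays since the year started; the result is 16.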